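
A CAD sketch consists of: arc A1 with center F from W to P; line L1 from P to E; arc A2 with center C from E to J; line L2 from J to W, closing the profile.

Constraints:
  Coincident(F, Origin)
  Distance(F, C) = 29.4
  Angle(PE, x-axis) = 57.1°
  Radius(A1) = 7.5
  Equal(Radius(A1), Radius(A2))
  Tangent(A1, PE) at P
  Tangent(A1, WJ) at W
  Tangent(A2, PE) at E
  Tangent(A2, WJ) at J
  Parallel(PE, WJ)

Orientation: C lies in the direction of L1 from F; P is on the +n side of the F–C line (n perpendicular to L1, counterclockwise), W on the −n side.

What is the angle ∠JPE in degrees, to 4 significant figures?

27.03°

The slot axis is L1's direction at 57.1°, so u = (cos 57.1°, sin 57.1°) = (0.5432, 0.8396) and n = (−sin 57.1°, cos 57.1°) = (-0.8396, 0.5432). F is at the origin and C lies 29.4 along u from F, so C = 29.4·u = (15.97, 24.68). Tangency of A1 to both parallel lines with radius 7.5 puts P and W at F ± 7.5·n: P = (-6.297, 4.074), W = (6.297, -4.074). Equal radii place E and J the same way about C: E = C + 7.5·n = (9.672, 28.76), J = C − 7.5·n = (22.27, 20.61). Then cos ∠JPE = PJ·PE / (|PJ||PE|), giving 27.03°.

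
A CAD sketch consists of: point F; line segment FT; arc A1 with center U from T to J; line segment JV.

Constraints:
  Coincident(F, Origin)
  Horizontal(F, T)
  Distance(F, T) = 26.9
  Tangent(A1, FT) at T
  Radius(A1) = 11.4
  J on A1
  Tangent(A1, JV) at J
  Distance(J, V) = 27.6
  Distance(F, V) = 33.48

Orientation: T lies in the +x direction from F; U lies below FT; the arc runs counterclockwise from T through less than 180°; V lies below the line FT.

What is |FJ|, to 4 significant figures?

17.82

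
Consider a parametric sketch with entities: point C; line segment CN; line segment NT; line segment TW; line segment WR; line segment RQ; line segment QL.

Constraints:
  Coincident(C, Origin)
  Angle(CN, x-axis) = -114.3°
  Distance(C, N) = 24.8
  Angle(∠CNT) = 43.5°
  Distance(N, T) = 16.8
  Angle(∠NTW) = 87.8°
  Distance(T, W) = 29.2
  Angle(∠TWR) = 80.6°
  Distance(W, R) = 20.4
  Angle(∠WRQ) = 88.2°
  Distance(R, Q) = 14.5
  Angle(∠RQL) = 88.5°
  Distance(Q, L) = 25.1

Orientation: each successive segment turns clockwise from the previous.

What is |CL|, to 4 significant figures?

5.335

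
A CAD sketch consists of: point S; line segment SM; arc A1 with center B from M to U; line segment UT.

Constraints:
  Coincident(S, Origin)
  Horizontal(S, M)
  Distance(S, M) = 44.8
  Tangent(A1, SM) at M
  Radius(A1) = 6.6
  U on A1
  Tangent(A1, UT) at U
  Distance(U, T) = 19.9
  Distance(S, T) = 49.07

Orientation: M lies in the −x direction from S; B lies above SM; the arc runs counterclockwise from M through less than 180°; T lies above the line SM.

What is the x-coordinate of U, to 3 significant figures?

-38.3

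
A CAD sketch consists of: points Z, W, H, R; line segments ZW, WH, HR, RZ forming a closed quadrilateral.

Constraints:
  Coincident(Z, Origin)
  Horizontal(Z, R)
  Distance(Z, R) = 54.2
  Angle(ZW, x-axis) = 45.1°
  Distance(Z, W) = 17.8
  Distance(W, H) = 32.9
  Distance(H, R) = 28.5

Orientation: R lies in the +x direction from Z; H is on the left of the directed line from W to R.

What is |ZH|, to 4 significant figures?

49.93

Z is at the origin; Z and R share the same y with |ZR| = 54.2 and R in +x, so R = (54.2, 0). ZW runs at 45.1° with |ZW| = 17.8, so W = (12.56, 12.61). H is determined by |WH| = 32.9 and |HR| = 28.5 together: it lies at the intersection of circle(W, 32.9) and circle(R, 28.5). With |WR| = 43.50, the foot of the radical line on WR is 24.86 from W and the perpendicular offset is √(32.9² − 24.86²) = 21.55. Taking the left-of-WR solution: H = (42.60, 26.03).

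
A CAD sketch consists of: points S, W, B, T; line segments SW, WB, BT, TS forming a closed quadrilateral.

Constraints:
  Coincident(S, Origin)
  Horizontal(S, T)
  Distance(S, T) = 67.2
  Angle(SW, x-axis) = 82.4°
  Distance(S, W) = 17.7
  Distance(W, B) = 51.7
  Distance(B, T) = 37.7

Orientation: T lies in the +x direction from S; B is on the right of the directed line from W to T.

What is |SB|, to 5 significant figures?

42.129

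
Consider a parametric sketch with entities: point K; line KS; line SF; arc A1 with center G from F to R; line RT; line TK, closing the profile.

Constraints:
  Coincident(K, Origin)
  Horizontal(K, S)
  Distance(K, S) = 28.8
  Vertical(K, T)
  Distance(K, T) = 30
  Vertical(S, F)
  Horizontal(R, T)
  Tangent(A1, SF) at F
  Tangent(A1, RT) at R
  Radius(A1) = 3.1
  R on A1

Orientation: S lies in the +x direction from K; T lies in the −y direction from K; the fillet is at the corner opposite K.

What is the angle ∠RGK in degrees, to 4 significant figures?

136.3°

K is at the origin; K and S share the same y with |KS| = 28.8 and S on the +x side, so S = (28.80, 0.000). K and T share the same x with |KT| = 30.0 and T on the −y side, so T = (0.000, -30.00). The virtual corner opposite K is at (28.80, -30.00). The tangent condition forces GF to be normal to SF and the tangent condition forces GR to be normal to RT, with radius 3.1, so the center G sits 3.1 in from both sides at G = (25.70, -26.90). That places the tangent points at F = (28.80, -26.90) on SF and R = (25.70, -30.00) on RT. Then cos ∠RGK = GR·GK / (|GR||GK|), giving 136.3°.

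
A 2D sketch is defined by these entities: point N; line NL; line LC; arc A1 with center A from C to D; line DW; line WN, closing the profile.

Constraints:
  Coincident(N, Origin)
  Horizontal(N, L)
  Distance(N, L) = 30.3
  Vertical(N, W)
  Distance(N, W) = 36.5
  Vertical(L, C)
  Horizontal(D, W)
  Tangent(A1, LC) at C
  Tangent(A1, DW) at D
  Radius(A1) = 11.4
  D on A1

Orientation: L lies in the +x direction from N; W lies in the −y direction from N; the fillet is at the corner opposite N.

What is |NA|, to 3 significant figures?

31.4

N is at the origin; NL is horizontal with |NL| = 30.3 and L on the +x side, so L = (30.3, 0.00). NW is vertical with |NW| = 36.5 and W on the −y side, so W = (0.00, -36.5). The virtual corner opposite N is at (30.3, -36.5). Tangency of A1 to LC means the radius AC is perpendicular to LC and A1 meets DW tangentially, so AD is at right angles to DW, with radius 11.4, so the center A sits 11.4 in from both sides at A = (18.9, -25.1). Then |NA| = |A − N| = 31.4.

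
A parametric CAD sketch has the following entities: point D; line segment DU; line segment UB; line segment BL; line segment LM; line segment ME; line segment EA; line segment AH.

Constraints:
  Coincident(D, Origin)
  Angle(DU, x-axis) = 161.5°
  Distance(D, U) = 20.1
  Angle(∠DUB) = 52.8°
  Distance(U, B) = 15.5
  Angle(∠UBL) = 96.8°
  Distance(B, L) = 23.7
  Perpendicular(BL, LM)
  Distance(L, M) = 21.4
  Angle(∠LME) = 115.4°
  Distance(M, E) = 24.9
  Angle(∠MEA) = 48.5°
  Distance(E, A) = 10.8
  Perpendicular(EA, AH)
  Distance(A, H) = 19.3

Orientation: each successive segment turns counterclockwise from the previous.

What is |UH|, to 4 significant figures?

27.21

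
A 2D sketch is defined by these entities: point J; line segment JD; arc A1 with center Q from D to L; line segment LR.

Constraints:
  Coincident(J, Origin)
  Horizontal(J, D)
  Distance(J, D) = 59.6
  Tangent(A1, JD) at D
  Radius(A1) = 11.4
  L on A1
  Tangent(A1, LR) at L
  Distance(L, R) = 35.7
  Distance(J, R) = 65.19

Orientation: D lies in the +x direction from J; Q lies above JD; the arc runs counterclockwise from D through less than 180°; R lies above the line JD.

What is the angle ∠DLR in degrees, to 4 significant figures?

115.4°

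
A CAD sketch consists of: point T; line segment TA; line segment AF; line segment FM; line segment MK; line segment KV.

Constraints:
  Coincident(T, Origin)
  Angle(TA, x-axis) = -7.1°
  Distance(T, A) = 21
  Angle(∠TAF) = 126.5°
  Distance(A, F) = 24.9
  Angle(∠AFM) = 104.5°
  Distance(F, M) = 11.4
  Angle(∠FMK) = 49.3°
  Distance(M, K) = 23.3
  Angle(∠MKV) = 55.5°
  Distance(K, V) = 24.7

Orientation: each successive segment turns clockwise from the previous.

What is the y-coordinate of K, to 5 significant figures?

-8.9300

T is at the origin; TA runs at -7.1° with length 21.0, so A = (20.839, -2.5956). ∠TAF = 126.5° gives AF at -60.600° from the x-axis; with |AF| = 24.9, F = (33.062, -24.289). ∠AFM = 104.5° gives FM at -136.10° from the x-axis; with |FM| = 11.4, M = (24.848, -32.194). ∠FMK = 49.3° gives MK at 93.200° from the x-axis; with |MK| = 23.3, K = (23.548, -8.9300). So K.y = -8.9300.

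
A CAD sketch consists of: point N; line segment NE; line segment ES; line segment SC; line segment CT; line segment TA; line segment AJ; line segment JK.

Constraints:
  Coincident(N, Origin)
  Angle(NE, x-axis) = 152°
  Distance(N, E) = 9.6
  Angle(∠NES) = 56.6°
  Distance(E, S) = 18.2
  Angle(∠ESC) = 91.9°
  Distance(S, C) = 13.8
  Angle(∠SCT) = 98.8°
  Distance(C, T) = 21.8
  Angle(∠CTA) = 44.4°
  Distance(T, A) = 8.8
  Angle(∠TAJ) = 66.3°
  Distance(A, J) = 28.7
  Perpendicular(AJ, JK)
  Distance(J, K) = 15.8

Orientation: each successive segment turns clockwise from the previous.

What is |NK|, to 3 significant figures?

35.4

∠TAJ = 66.3° gives AJ at -30.0° from the x-axis; with |AJ| = 28.7, J = (23.5, -18.1). AJ ⟂ JK, so JK runs at -120°; with |JK| = 15.8, K = (15.6, -31.8). Then |NK| = |K − N| = 35.4.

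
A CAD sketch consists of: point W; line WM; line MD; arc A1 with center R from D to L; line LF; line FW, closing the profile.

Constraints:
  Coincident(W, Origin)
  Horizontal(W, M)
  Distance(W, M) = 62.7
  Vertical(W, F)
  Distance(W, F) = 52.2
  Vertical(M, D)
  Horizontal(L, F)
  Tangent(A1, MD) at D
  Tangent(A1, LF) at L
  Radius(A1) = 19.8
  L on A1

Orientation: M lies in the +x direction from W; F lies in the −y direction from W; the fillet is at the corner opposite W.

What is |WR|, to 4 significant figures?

53.76

W is at the origin; W and M share the same y with |WM| = 62.7 and M on the +x side, so M = (62.70, 0.000). WF is vertical with |WF| = 52.2 and F on the −y side, so F = (0.000, -52.20). The virtual corner opposite W is at (62.70, -52.20). Since A1 is tangent to MD there, RD ⟂ MD and since A1 is tangent to LF there, RL ⟂ LF, with radius 19.8, so the center R sits 19.8 in from both sides at R = (42.90, -32.40). Then |WR| = |R − W| = 53.76.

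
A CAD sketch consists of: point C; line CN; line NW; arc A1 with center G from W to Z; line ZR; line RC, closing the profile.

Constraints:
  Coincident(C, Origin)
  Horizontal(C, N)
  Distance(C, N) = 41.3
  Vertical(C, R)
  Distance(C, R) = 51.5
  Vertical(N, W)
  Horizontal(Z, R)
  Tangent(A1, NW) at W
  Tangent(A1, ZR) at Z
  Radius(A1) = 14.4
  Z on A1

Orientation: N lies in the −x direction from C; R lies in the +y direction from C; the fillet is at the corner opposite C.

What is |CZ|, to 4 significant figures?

58.10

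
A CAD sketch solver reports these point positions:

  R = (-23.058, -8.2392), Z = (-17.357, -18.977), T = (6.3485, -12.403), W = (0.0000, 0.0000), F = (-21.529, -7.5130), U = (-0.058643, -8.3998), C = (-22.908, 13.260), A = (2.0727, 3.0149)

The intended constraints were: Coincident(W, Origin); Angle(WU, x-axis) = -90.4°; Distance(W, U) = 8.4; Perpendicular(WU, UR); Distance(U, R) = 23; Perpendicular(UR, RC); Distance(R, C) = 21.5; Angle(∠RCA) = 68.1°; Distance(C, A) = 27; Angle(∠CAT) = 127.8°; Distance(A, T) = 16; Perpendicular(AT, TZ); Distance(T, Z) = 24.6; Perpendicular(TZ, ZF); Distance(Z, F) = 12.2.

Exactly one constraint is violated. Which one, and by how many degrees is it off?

Perpendicular(TZ, ZF) — off by 4.50°.

W = (0.00, 0.00) ✓; WU at -90.40° ✓; |WU| = 8.400 ✓; ∠(WU, UR) = 90.00° ✓; |UR| = 23.00 ✓; ∠(UR, RC) = 90.00° ✓; |RC| = 21.50 ✓; ∠RCA = 68.10° ✓; |CA| = 27.00 ✓; ∠CAT = 127.8° ✓; |AT| = 16.00 ✓; ∠(AT, TZ) = 90.00° ✓; |TZ| = 24.60 ✓; ∠(TZ, ZF) = 85.50° ✗; |ZF| = 12.20 ✓.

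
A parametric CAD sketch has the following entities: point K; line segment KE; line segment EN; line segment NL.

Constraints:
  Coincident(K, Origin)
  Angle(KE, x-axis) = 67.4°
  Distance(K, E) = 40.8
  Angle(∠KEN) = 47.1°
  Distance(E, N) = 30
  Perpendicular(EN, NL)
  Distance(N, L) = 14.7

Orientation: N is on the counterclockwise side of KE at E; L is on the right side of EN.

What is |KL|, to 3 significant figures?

44.6

∠KEN = 47.1°, so EN runs at 67.4° + (180° − 47.1°) = 200° from the x-axis; with |EN| = 30.0, N = E + 30.0·(cos 200°, sin 200°) = (-12.5, 27.3). EN ⟂ NL; with |NL| = 14.7 on the right of EN, L = N + 14.7·(-0.347, 0.938) = (-17.6, 41.0). Then |KL| = |L − K| = 44.6.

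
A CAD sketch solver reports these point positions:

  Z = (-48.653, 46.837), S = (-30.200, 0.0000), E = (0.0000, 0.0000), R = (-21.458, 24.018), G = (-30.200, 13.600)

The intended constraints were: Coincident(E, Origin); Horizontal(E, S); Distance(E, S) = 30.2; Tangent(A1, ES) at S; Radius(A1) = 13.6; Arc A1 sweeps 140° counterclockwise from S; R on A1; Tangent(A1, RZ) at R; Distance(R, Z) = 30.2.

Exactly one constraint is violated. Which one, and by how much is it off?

Distance(R, Z) = 30.2 — off by 5.30.

E = (0.00, 0.00) ✓; E.y = 0.00, S.y = 0.00 ✓; |ES| = 30.20 ✓; ∠(GS, SE) = 90.00° ✓; |GS| = 13.60 ✓; bearing(G→R) − bearing(G→S) = 140.0° ✓; |GR| = 13.60 ✓; ∠(GR, RZ) = 90.00° ✓; |RZ| = 35.50 ✗.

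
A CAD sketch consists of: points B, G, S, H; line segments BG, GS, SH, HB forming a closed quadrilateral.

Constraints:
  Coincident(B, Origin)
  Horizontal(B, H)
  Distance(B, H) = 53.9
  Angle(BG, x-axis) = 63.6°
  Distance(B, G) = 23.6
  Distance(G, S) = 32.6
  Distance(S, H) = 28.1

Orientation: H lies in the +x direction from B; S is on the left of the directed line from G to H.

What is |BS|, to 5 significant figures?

49.938

Checks: |GS| = 32.60 ✓; |SH| = 28.10 ✓.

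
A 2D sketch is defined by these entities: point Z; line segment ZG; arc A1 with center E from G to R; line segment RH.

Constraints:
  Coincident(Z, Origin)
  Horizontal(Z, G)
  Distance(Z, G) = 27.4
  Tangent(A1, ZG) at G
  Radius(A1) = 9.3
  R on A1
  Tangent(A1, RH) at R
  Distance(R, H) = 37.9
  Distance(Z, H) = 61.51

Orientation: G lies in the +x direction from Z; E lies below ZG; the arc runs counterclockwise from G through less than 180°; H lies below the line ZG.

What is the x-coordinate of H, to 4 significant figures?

40.95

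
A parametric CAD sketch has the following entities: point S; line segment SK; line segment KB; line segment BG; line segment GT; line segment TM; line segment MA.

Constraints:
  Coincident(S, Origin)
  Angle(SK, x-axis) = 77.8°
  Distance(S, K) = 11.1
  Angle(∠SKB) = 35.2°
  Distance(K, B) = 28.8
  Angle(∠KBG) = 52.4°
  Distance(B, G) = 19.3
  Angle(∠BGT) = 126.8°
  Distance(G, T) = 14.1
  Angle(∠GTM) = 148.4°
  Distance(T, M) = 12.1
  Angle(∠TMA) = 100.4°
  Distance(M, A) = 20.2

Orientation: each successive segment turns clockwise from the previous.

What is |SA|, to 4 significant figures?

18.71

S is at the origin; SK runs at 77.8° with length 11.1, so K = (2.346, 10.85). ∠SKB = 35.2° gives KB at -67.00° from the x-axis; with |KB| = 28.8, B = (13.60, -15.66). ∠KBG = 52.4° gives BG at 165.4° from the x-axis; with |BG| = 19.3, G = (-5.078, -10.80). ∠BGT = 126.8° gives GT at 112.2° from the x-axis; with |GT| = 14.1, T = (-10.41, 2.258). ∠GTM = 148.4° gives TM at 80.60° from the x-axis; with |TM| = 12.1, M = (-8.429, 14.20). ∠TMA = 100.4° gives MA at 1.000° from the x-axis; with |MA| = 20.2, A = (11.77, 14.55). Then |SA| = |A − S| = 18.71.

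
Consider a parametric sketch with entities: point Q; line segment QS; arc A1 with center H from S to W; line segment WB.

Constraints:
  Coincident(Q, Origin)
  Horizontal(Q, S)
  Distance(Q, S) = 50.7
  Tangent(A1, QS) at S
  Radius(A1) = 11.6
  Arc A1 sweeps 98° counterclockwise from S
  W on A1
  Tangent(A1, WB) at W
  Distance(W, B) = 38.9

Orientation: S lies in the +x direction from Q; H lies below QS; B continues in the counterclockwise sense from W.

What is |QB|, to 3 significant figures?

68.3

Q is at the origin; QS is horizontal with |QS| = 50.7 and S on the +x side, so S = (50.7, 0.00). Since A1 is tangent to QS there, HS ⟂ QS, so H = S + (0, -11.6) = (50.7, -11.6). On A1, S sits at bearing 90° from H; a 98° counterclockwise sweep puts W at bearing 188°, so W = H + 11.6·(cos 188°, sin 188°) = (39.2, -13.2). A1 meets WB tangentially, so HW is at right angles to WB, so WB runs along (−sin 188°, cos 188°); with |WB| = 38.9, B = (44.6, -51.7). Then |QB| = |B − Q| = 68.3.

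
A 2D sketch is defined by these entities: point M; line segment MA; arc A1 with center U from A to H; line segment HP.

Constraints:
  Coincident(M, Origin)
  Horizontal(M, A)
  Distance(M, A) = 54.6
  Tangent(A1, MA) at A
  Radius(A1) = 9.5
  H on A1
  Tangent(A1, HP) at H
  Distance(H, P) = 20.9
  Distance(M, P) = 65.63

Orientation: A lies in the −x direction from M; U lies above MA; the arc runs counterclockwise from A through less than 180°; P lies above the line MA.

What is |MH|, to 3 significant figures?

48.6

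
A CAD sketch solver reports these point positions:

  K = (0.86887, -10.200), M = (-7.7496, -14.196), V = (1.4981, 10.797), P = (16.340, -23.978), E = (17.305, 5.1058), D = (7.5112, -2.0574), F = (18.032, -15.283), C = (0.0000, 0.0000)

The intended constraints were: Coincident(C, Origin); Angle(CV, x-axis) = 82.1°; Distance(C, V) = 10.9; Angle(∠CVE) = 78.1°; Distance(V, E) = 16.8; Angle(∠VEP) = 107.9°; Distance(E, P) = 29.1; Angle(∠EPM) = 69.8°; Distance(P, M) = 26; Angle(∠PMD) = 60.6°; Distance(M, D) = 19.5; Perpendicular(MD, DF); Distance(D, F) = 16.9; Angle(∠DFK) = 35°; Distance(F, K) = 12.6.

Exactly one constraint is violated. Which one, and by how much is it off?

Distance(F, K) = 12.6 — off by 5.30.

C = (0.00, 0.00) ✓; CV at 82.10° ✓; |CV| = 10.90 ✓; ∠CVE = 78.10° ✓; |VE| = 16.80 ✓; ∠VEP = 107.9° ✓; |EP| = 29.10 ✓; ∠EPM = 69.80° ✓; |PM| = 26.00 ✓; ∠PMD = 60.60° ✓; |MD| = 19.50 ✓; ∠(MD, DF) = 90.00° ✓; |DF| = 16.90 ✓; ∠DFK = 35.00° ✓; |FK| = 17.90 ✗.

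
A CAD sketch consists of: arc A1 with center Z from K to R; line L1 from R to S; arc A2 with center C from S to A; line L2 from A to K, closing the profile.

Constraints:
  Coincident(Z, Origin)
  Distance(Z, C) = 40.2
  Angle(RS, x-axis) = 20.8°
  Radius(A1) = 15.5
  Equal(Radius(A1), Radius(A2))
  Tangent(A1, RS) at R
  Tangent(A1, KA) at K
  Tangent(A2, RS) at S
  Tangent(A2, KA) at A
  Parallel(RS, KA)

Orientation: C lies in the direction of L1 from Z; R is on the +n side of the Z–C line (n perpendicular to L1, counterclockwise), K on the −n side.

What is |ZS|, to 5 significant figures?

43.085

The slot axis is L1's direction at 20.8°, so u = (cos 20.8°, sin 20.8°) = (0.93483, 0.35511) and n = (−sin 20.8°, cos 20.8°) = (-0.35511, 0.93483). Z is at the origin and C lies 40.2 along u from Z, so C = 40.2·u = (37.580, 14.275). Tangency of A1 to both parallel lines with radius 15.5 puts R and K at Z ± 15.5·n: R = (-5.5042, 14.490), K = (5.5042, -14.490). Equal radii place S and A the same way about C: S = C + 15.5·n = (32.076, 28.765), A = C − 15.5·n = (43.084, -0.21450). Then |ZS| = |S − Z| = 43.085.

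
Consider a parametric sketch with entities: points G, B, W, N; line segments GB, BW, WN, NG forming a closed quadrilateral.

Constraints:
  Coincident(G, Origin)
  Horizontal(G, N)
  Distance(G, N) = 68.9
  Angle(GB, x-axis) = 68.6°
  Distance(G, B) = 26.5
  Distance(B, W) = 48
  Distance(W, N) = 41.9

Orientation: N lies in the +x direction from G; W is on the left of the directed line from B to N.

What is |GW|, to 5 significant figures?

68.016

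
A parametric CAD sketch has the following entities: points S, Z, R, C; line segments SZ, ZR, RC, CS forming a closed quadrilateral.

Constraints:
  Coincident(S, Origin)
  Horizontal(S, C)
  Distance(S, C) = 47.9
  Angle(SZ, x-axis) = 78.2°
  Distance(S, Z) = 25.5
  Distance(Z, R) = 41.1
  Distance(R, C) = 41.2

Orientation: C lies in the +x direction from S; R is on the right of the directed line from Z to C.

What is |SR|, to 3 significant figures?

18.7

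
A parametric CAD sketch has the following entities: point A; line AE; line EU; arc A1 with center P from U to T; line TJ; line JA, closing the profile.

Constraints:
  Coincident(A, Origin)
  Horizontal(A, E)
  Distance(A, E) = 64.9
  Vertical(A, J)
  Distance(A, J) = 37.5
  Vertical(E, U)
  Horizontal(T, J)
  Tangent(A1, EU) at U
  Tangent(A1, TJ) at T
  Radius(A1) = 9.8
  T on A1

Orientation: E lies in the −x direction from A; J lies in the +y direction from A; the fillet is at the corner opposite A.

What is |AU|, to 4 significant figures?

70.56

A is at the origin; A and E share the same y with |AE| = 64.9 and E on the −x side, so E = (-64.90, 0.000). AJ is vertical with |AJ| = 37.5 and J on the +y side, so J = (0.000, 37.50). The virtual corner opposite A is at (-64.90, 37.50). A1 meets EU tangentially, so PU is at right angles to EU and A1 meets TJ tangentially, so PT is at right angles to TJ, with radius 9.8, so the center P sits 9.8 in from both sides at P = (-55.10, 27.70). That places the tangent points at U = (-64.90, 27.70) on EU and T = (-55.10, 37.50) on TJ. Then |AU| = |U − A| = 70.56.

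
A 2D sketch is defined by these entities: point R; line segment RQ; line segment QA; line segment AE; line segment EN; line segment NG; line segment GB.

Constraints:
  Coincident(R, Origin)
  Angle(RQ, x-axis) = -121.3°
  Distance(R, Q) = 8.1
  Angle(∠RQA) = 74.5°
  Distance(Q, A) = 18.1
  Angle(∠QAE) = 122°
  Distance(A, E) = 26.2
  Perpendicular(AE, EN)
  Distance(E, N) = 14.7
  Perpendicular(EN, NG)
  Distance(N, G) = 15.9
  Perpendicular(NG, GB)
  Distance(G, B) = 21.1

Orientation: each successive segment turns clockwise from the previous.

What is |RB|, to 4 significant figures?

26.93

EN is perpendicular to NG, so NG runs at -104.8°; with |NG| = 15.9, G = (0.2450, 12.48). NG is perpendicular to GB, so GB runs at 165.2°; with |GB| = 21.1, B = (-20.15, 17.87). Then |RB| = |B − R| = 26.93.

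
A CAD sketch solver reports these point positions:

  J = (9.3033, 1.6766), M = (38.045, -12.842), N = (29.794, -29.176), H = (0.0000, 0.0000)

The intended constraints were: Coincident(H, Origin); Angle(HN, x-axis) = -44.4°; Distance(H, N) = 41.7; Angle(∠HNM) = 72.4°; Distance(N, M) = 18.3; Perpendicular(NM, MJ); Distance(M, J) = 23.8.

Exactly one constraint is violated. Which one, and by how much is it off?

Distance(M, J) = 23.8 — off by 8.40.

H = (0.00, 0.00) ✓; HN at -44.40° ✓; |HN| = 41.70 ✓; ∠HNM = 72.40° ✓; |NM| = 18.30 ✓; ∠(NM, MJ) = 90.00° ✓; |MJ| = 32.20 ✗.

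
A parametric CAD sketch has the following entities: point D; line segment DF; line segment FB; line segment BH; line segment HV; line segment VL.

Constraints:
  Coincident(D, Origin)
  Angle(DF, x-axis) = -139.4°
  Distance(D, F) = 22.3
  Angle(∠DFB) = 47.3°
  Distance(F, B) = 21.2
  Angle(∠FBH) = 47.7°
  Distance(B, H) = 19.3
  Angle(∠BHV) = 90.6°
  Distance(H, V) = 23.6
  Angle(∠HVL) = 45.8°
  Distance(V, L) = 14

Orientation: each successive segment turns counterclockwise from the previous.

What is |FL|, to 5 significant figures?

5.1600

∠BHV = 90.6° gives HV at -145.00° from the x-axis; with |HV| = 23.6, V = (-26.443, -14.829). ∠HVL = 45.8° gives VL at -10.800° from the x-axis; with |VL| = 14.0, L = (-12.691, -17.453). Then |FL| = |L − F| = 5.1600.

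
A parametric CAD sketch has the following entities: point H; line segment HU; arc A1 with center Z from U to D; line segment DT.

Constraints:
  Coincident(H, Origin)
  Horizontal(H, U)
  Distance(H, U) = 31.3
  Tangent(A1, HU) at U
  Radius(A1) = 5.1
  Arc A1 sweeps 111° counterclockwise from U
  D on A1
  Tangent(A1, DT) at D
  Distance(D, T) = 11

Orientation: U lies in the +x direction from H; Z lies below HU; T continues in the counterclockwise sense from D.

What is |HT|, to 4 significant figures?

35.00

H is at the origin; H and U share the same y with |HU| = 31.3 and U on the +x side, so U = (31.30, 0.000). Since A1 is tangent to HU there, ZU ⟂ HU, so Z = U + (0, -5.1) = (31.30, -5.100). On A1, U sits at bearing 90° from Z; a 111° counterclockwise sweep puts D at bearing 201°, so D = Z + 5.1·(cos 201°, sin 201°) = (26.54, -6.928). Tangency of A1 to DT means the radius ZD is perpendicular to DT, so DT runs along (−sin 201°, cos 201°); with |DT| = 11.0, T = (30.48, -17.20). Then |HT| = |T − H| = 35.00.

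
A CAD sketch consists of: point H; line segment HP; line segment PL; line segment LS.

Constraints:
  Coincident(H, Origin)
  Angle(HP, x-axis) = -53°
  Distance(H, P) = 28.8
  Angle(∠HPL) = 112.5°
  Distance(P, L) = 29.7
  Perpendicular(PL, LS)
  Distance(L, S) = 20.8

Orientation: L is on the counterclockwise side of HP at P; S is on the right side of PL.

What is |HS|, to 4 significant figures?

62.50

H is at the origin; HP runs at -53.0° with length 28.8, so P = 28.8·(cos -53.0°, sin -53.0°) = (17.33, -23.00). ∠HPL = 112.5°, so PL runs at -53.0° + (180° − 112.5°) = 14.50° from the x-axis; with |PL| = 29.7, L = P + 29.7·(cos 14.50°, sin 14.50°) = (46.09, -15.56). PL is perpendicular to LS; with |LS| = 20.8 on the right of PL, S = L + 20.8·(0.2504, -0.9681) = (51.29, -35.70). Then |HS| = |S − H| = 62.50.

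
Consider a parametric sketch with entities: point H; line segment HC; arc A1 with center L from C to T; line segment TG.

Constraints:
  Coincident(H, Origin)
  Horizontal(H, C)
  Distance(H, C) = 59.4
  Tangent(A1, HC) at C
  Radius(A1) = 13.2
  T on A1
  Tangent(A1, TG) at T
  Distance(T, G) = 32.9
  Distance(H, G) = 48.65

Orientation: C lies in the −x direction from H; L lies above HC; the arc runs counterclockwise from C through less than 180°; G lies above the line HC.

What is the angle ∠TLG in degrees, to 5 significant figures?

68.139°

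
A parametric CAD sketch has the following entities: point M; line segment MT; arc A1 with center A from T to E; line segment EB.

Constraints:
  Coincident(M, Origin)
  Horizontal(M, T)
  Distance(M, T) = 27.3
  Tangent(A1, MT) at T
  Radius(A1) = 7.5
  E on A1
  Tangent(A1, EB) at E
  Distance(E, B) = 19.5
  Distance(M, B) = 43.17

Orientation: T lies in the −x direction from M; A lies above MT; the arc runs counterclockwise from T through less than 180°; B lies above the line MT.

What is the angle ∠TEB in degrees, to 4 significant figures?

116.2°

Checks: |AE| = 7.500 ✓; ∠(AE, EB) = 90.00° ✓; |EB| = 19.50 ✓; |MB| = 43.17 ✓.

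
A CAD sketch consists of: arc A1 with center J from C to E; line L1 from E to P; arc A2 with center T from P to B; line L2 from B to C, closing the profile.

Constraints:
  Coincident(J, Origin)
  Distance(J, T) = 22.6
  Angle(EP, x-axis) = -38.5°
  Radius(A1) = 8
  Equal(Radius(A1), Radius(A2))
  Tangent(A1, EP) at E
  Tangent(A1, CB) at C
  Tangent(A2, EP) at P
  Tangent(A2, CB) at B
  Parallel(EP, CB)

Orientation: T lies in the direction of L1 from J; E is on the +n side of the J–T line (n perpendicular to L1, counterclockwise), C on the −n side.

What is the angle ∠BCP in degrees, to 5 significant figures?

35.297°

The slot axis is L1's direction at -38.5°, so u = (cos -38.5°, sin -38.5°) = (0.78261, -0.62251) and n = (−sin -38.5°, cos -38.5°) = (0.62251, 0.78261). J is at the origin and T lies 22.6 along u from J, so T = 22.6·u = (17.687, -14.069). Tangency of A1 to both parallel lines with radius 8.0 puts E and C at J ± 8.0·n: E = (4.9801, 6.2609), C = (-4.9801, -6.2609). Equal radii place P and B the same way about T: P = T + 8.0·n = (22.667, -7.8080), B = T − 8.0·n = (12.707, -20.330). Then cos ∠BCP = CB·CP / (|CB||CP|), giving 35.297°.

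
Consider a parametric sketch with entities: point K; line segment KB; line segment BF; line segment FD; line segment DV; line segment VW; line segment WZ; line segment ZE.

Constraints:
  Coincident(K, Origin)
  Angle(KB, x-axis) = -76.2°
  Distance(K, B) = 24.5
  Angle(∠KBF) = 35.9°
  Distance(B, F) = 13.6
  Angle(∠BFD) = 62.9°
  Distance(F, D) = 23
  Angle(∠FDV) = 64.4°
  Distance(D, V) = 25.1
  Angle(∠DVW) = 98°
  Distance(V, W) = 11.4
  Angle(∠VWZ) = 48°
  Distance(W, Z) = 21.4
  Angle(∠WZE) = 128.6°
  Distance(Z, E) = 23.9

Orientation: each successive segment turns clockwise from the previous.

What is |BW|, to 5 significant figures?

8.6160

K is at the origin; KB runs at -76.2° with length 24.5, so B = (5.8441, -23.793). ∠KBF = 35.9° gives BF at 139.70° from the x-axis; with |BF| = 13.6, F = (-4.5282, -14.996). ∠BFD = 62.9° gives FD at 22.600° from the x-axis; with |FD| = 23.0, D = (16.706, -6.1577). ∠FDV = 64.4° gives DV at -93.000° from the x-axis; with |DV| = 25.1, V = (15.392, -31.223). ∠DVW = 98.0° gives VW at -175.00° from the x-axis; with |VW| = 11.4, W = (4.0354, -32.217). Then |BW| = |W − B| = 8.6160.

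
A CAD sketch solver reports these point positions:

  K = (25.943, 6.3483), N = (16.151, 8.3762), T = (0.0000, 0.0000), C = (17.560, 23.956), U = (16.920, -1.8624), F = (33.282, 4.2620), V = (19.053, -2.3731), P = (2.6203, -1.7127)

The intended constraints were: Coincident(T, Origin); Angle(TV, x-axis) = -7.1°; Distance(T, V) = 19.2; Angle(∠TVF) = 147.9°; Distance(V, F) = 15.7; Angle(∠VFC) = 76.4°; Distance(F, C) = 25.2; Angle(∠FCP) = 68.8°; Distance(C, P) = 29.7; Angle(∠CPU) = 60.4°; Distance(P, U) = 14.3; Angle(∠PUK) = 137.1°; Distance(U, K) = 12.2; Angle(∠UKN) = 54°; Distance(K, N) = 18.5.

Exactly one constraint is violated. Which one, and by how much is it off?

Distance(K, N) = 18.5 — off by 8.50.

T = (0.00, 0.00) ✓; TV at -7.100° ✓; |TV| = 19.20 ✓; ∠TVF = 147.9° ✓; |VF| = 15.70 ✓; ∠VFC = 76.40° ✓; |FC| = 25.20 ✓; ∠FCP = 68.80° ✓; |CP| = 29.70 ✓; ∠CPU = 60.40° ✓; |PU| = 14.30 ✓; ∠PUK = 137.1° ✓; |UK| = 12.20 ✓; ∠UKN = 54.00° ✓; |KN| = 10.00 ✗.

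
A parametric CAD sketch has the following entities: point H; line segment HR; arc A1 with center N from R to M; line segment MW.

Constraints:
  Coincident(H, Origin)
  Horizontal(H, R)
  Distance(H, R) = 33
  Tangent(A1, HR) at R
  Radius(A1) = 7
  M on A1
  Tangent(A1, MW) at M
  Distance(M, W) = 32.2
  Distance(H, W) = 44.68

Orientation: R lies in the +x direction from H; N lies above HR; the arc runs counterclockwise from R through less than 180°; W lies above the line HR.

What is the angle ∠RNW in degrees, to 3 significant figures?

162°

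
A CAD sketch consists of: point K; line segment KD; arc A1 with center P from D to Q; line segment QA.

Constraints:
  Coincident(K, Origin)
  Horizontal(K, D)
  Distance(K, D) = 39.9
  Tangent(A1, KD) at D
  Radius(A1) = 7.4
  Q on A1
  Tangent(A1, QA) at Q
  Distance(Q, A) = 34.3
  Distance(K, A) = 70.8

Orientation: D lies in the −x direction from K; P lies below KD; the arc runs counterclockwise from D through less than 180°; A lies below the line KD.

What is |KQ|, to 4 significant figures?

46.74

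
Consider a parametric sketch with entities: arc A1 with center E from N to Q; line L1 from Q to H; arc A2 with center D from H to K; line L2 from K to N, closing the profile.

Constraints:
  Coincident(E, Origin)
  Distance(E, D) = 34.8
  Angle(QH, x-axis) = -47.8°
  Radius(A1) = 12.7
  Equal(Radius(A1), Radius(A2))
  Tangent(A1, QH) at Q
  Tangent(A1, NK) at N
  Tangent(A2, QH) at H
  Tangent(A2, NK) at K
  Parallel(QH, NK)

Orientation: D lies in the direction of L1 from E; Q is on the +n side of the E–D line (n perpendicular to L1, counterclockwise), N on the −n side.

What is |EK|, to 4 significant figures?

37.04

Tangency of A1 to both parallel lines with radius 12.7 puts Q and N at E ± 12.7·n: Q = (9.408, 8.531), N = (-9.408, -8.531). Equal radii place H and K the same way about D: H = D + 12.7·n = (32.78, -17.25), K = D − 12.7·n = (13.97, -34.31). Then |EK| = |K − E| = 37.04.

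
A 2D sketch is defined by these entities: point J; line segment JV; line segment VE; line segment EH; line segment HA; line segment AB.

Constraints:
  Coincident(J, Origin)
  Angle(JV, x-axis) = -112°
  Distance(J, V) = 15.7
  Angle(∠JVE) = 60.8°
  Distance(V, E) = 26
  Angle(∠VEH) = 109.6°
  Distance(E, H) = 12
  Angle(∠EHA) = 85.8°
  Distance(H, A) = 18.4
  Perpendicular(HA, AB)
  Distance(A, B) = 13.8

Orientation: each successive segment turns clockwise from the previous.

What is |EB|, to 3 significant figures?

17.6

∠EHA = 85.8° gives HA at -35.8° from the x-axis; with |HA| = 18.4, A = (-0.962, 5.16). HA is perpendicular to AB, so AB runs at -126°; with |AB| = 13.8, B = (-9.03, -6.03). Then |EB| = |B − E| = 17.6.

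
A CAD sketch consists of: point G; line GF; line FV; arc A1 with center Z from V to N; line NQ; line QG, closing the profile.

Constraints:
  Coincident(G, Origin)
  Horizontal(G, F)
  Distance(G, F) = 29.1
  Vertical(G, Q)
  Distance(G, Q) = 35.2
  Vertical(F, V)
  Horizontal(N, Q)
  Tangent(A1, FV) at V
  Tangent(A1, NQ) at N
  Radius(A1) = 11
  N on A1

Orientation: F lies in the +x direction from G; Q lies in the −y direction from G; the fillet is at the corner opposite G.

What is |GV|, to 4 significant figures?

37.85

The virtual corner opposite G is at (29.10, -35.20). Since A1 is tangent to FV there, ZV ⟂ FV and the tangent condition forces ZN to be normal to NQ, with radius 11.0, so the center Z sits 11.0 in from both sides at Z = (18.10, -24.20). That places the tangent points at V = (29.10, -24.20) on FV and N = (18.10, -35.20) on NQ. Then |GV| = |V − G| = 37.85.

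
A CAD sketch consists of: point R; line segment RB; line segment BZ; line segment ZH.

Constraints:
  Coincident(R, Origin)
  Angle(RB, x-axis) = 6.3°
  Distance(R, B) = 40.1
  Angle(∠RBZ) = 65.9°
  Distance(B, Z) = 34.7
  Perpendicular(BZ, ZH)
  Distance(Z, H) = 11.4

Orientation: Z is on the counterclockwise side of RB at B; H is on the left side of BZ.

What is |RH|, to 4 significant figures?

31.16

R is at the origin; RB runs at 6.3° with length 40.1, so B = 40.1·(cos 6.3°, sin 6.3°) = (39.86, 4.400). ∠RBZ = 65.9°, so BZ runs at 6.3° + (180° − 65.9°) = 120.4° from the x-axis; with |BZ| = 34.7, Z = B + 34.7·(cos 120.4°, sin 120.4°) = (22.30, 34.33). The perpendicularity gives ZH at right angles to BZ; with |ZH| = 11.4 on the left of BZ, H = Z + 11.4·(-0.8625, -0.5060) = (12.47, 28.56). Then |RH| = |H − R| = 31.16.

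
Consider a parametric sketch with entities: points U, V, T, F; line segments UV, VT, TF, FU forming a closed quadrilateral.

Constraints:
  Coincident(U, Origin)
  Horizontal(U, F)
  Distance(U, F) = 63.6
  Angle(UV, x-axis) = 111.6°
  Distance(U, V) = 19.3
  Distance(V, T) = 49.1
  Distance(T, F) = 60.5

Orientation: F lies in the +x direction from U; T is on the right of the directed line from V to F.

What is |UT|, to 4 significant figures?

29.81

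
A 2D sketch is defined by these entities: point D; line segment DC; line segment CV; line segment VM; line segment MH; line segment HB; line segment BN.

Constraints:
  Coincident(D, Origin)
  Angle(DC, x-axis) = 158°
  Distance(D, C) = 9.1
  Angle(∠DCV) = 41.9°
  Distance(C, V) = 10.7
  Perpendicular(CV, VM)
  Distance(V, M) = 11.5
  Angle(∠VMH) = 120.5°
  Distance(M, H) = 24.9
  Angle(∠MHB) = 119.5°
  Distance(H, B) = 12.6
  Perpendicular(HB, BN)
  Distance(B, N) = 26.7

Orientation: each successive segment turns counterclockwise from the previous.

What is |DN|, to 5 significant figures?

18.889

D is at the origin; DC runs at 158.0° with length 9.1, so C = (-8.4374, 3.4089). ∠DCV = 41.9° gives CV at -63.900° from the x-axis; with |CV| = 10.7, V = (-3.7300, -6.2000). CV is perpendicular to VM, so VM runs at 26.100°; with |VM| = 11.5, M = (6.5973, -1.1407). ∠VMH = 120.5° gives MH at 85.600° from the x-axis; with |MH| = 24.9, H = (8.5076, 23.686). ∠MHB = 119.5° gives HB at 146.10° from the x-axis; with |HB| = 12.6, B = (-1.9506, 30.714). HB is perpendicular to BN, so BN runs at -123.90°; with |BN| = 26.7, N = (-16.842, 8.5522). Then |DN| = |N − D| = 18.889.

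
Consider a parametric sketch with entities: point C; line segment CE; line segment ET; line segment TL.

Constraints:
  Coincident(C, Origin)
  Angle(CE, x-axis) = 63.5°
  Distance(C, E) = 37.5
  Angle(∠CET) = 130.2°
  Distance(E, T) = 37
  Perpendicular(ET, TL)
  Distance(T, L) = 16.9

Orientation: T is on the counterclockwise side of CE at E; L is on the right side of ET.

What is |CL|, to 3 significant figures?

76.3

∠CET = 130.2°, so ET runs at 63.5° + (180° − 130.2°) = 113° from the x-axis; with |ET| = 37.0, T = E + 37.0·(cos 113°, sin 113°) = (2.10, 67.5). The perpendicularity gives TL at right angles to ET; with |TL| = 16.9 on the right of ET, L = T + 16.9·(0.918, 0.396) = (17.6, 74.2). Then |CL| = |L − C| = 76.3.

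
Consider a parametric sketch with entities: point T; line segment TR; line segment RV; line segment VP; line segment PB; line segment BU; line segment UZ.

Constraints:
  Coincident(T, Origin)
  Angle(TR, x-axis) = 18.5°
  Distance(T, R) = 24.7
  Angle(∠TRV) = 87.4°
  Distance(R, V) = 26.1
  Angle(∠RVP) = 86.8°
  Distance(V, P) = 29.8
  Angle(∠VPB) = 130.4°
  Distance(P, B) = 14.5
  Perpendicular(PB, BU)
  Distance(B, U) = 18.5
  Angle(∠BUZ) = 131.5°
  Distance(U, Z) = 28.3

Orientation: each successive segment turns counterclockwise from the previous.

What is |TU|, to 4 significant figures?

1.063

T is at the origin; TR runs at 18.5° with length 24.7, so R = (23.42, 7.837). ∠TRV = 87.4° gives RV at 111.1° from the x-axis; with |RV| = 26.1, V = (14.03, 32.19). ∠RVP = 86.8° gives VP at -155.7° from the x-axis; with |VP| = 29.8, P = (-13.13, 19.92). ∠VPB = 130.4° gives PB at -106.1° from the x-axis; with |PB| = 14.5, B = (-17.15, 5.993). The perpendicularity gives BU at right angles to PB, so BU runs at -16.10°; with |BU| = 18.5, U = (0.6212, 0.8628). Then |TU| = |U − T| = 1.063.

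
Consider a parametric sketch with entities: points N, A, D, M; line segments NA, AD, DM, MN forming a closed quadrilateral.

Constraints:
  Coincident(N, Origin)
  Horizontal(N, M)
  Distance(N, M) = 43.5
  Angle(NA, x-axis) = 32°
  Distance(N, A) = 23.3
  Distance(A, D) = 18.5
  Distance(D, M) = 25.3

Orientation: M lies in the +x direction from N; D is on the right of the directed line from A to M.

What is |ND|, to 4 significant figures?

19.92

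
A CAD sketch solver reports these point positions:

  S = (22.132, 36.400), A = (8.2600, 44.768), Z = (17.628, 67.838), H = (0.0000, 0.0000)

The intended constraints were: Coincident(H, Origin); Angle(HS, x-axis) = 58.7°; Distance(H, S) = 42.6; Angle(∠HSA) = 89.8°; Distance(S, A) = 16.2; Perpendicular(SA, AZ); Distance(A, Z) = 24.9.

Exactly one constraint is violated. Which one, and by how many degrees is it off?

Perpendicular(SA, AZ) — off by 9.00°.

H = (0.00, 0.00) ✓; HS at 58.70° ✓; |HS| = 42.60 ✓; ∠HSA = 89.80° ✓; |SA| = 16.20 ✓; ∠(SA, AZ) = 81.00° ✗; |AZ| = 24.90 ✓.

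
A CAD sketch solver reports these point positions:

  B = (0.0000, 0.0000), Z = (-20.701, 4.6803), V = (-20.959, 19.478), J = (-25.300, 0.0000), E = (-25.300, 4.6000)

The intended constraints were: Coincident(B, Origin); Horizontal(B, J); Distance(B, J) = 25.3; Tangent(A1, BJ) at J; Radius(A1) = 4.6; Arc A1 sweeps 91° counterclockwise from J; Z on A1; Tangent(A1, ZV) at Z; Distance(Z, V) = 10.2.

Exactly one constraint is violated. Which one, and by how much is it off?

Distance(Z, V) = 10.2 — off by 4.60.

B = (0.00, 0.00) ✓; B.y = 0.00, J.y = 0.00 ✓; |BJ| = 25.30 ✓; ∠(EJ, JB) = 90.00° ✓; |EJ| = 4.600 ✓; bearing(E→Z) − bearing(E→J) = 91.00° ✓; |EZ| = 4.600 ✓; ∠(EZ, ZV) = 90.00° ✓; |ZV| = 14.80 ✗.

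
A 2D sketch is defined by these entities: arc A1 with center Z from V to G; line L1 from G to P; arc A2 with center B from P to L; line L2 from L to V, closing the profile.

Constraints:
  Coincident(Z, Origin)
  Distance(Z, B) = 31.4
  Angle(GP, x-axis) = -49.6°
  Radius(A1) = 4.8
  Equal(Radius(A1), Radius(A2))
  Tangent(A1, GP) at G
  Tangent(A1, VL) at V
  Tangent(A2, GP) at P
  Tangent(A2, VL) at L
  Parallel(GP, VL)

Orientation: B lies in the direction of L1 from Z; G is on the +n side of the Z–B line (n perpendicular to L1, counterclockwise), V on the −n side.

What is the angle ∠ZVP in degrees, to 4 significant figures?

73.00°

The slot axis is L1's direction at -49.6°, so u = (cos -49.6°, sin -49.6°) = (0.6481, -0.7615) and n = (−sin -49.6°, cos -49.6°) = (0.7615, 0.6481). Z is at the origin and B lies 31.4 along u from Z, so B = 31.4·u = (20.35, -23.91). Tangency of A1 to both parallel lines with radius 4.8 puts G and V at Z ± 4.8·n: G = (3.655, 3.111), V = (-3.655, -3.111). Equal radii place P and L the same way about B: P = B + 4.8·n = (24.01, -20.80), L = B − 4.8·n = (16.70, -27.02). Then cos ∠ZVP = VZ·VP / (|VZ||VP|), giving 73.00°.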